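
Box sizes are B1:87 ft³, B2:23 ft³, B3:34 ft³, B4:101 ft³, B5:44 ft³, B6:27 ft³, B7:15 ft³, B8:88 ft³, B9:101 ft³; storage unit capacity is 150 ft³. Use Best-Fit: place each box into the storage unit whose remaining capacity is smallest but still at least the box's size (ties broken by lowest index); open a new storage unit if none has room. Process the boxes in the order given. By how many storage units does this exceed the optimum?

0

Best-Fit: [87,23,34] [101,44] [27,15,88] [101] → 4 storage units.
Total size 520 ft³; any packing needs at least ⌈520/150⌉ = 4 storage units.
So 4 is already optimal.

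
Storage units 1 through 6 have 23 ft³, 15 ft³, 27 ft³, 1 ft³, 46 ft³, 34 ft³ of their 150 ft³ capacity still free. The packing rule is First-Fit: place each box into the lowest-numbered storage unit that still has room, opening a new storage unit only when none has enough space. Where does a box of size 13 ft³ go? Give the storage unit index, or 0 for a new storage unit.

1

Storage units with room: storage unit 1 (23 ft³), storage unit 2 (15 ft³), storage unit 3 (27 ft³), storage unit 5 (46 ft³), storage unit 6 (34 ft³).
The first with room is storage unit 1.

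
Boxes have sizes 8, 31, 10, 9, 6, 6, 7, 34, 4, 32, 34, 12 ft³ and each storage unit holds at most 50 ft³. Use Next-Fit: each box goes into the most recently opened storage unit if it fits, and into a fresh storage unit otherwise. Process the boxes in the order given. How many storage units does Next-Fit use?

Put 8 ft³ in storage unit 1; 42 ft³ remain.
Put 31 ft³ in storage unit 1; 11 ft³ remain.
Put 10 ft³ in storage unit 1; 1 ft³ remain.
Put 9 ft³ in storage unit 2; 41 ft³ remain.
Put 6 ft³ in storage unit 2; 35 ft³ remain.
Put 6 ft³ in storage unit 2; 29 ft³ remain.
Put 7 ft³ in storage unit 2; 22 ft³ remain.
Put 34 ft³ in storage unit 3; 16 ft³ remain.
Put 4 ft³ in storage unit 3; 12 ft³ remain.
Put 32 ft³ in storage unit 4; 18 ft³ remain.
Put 34 ft³ in storage unit 5; 16 ft³ remain.
Put 12 ft³ in storage unit 5; 4 ft³ remain.

5 storage units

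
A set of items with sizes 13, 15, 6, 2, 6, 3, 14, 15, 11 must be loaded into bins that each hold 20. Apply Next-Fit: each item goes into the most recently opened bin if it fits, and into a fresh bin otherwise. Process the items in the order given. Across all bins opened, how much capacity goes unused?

35

bin 1: place 13, 7 left
bin 2: place 15, 5 left
bin 3: place 6, 14 left
bin 3: place 2, 12 left
bin 3: place 6, 6 left
bin 3: place 3, 3 left
bin 4: place 14, 6 left
bin 5: place 15, 5 left
bin 6: place 11, 9 left
6 bins × 20 = 120; used 85; unused 35.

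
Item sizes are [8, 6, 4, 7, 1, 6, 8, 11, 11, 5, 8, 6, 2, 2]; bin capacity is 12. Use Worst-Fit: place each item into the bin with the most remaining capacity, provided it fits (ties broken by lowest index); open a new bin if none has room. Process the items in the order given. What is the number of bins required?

9

Put 8 in bin 1; 4 remain.
Put 6 in bin 2; 6 remain.
Put 4 in bin 2; 2 remain.
Put 7 in bin 3; 5 remain.
Put 1 in bin 3; 4 remain.
Put 6 in bin 4; 6 remain.
Put 8 in bin 5; 4 remain.
Put 11 in bin 6; 1 remain.
Put 11 in bin 7; 1 remain.
Put 5 in bin 4; 1 remain.
Put 8 in bin 8; 4 remain.
Put 6 in bin 9; 6 remain.
Put 2 in bin 9; 4 remain.
Put 2 in bin 1; 2 remain.
Final bins: [8,2] [6,4] [7,1] [6,5] [8] [11] [11] [8] [6,2].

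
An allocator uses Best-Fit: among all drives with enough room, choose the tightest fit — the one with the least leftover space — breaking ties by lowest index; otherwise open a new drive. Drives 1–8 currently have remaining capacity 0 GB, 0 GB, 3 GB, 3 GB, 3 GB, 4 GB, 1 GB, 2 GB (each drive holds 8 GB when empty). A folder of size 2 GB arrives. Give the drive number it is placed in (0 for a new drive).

8

Drives with room: drive 3 (3 GB), drive 4 (3 GB), drive 5 (3 GB), drive 6 (4 GB), drive 8 (2 GB).
Tightest fit is drive 8 with 2 GB free.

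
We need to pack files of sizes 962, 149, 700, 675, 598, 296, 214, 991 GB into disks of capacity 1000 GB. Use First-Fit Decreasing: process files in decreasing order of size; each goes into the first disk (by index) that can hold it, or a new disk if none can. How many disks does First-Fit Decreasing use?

5 disks

Sorted descending: 991, 962, 700, 675, 598, 296, 214, 149.
Put 991 GB in disk 1; 9 GB remain.
Put 962 GB in disk 2; 38 GB remain.
Put 700 GB in disk 3; 300 GB remain.
Put 675 GB in disk 4; 325 GB remain.
Put 598 GB in disk 5; 402 GB remain.
Put 296 GB in disk 3; 4 GB remain.
Put 214 GB in disk 4; 111 GB remain.
Put 149 GB in disk 5; 253 GB remain.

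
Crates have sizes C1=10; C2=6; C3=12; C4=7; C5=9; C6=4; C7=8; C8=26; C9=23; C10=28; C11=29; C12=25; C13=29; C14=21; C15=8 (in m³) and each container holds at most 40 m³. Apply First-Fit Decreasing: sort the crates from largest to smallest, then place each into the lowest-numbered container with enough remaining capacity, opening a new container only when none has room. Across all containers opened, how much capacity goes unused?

Sorted descending: 29, 29, 28, 26, 25, 23, 21, 12, 10, 9, 8, 8, 7, 6, 4.
Put 29 m³ in container 1; 11 m³ remain.
Put 29 m³ in container 2; 11 m³ remain.
Put 28 m³ in container 3; 12 m³ remain.
Put 26 m³ in container 4; 14 m³ remain.
Put 25 m³ in container 5; 15 m³ remain.
Put 23 m³ in container 6; 17 m³ remain.
Put 21 m³ in container 7; 19 m³ remain.
Put 12 m³ in container 3; 0 m³ remain.
Put 10 m³ in container 1; 1 m³ remain.
Put 9 m³ in container 2; 2 m³ remain.
Put 8 m³ in container 4; 6 m³ remain.
Put 8 m³ in container 5; 7 m³ remain.
Put 7 m³ in container 5; 0 m³ remain.
Put 6 m³ in container 4; 0 m³ remain.
Put 4 m³ in container 6; 13 m³ remain.
7 containers × 40 m³ = 280 m³; used 245 m³; unused 35 m³.

35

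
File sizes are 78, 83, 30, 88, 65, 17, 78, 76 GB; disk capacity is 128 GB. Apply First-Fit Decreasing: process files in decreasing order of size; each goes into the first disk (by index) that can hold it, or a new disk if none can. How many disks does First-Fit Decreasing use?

Sorted descending: 88, 83, 78, 78, 76, 65, 30, 17.
Put 88 GB in disk 1; 40 GB remain.
Put 83 GB in disk 2; 45 GB remain.
Put 78 GB in disk 3; 50 GB remain.
Put 78 GB in disk 4; 50 GB remain.
Put 76 GB in disk 5; 52 GB remain.
Put 65 GB in disk 6; 63 GB remain.
Put 30 GB in disk 1; 10 GB remain.
Put 17 GB in disk 2; 28 GB remain.
Final disks: [88,30] [83,17] [78] [78] [76] [65].

6 disks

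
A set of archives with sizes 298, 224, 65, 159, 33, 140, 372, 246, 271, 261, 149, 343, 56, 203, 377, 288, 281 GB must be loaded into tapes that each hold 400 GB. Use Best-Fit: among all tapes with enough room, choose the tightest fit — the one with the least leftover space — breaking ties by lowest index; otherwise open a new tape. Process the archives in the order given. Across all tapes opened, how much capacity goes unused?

634

tape 1: place 298 GB, 102 GB left
tape 2: place 224 GB, 176 GB left
tape 1: place 65 GB, 37 GB left
tape 2: place 159 GB, 17 GB left
tape 1: place 33 GB, 4 GB left
tape 3: place 140 GB, 260 GB left
tape 4: place 372 GB, 28 GB left
tape 3: place 246 GB, 14 GB left
tape 5: place 271 GB, 129 GB left
tape 6: place 261 GB, 139 GB left
tape 7: place 149 GB, 251 GB left
tape 8: place 343 GB, 57 GB left
tape 8: place 56 GB, 1 GB left
tape 7: place 203 GB, 48 GB left
tape 9: place 377 GB, 23 GB left
tape 10: place 288 GB, 112 GB left
tape 11: place 281 GB, 119 GB left
11 tapes × 400 GB = 4400 GB; used 3766 GB; unused 634 GB.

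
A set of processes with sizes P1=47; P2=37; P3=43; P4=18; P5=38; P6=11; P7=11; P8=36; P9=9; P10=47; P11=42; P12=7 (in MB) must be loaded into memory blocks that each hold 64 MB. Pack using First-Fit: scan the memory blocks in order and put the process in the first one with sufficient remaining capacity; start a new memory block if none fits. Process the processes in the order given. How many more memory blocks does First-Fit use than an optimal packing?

First-Fit: [47,11] [37,18,9] [43,11,7] [38] [36] [47] [42] → 7 memory blocks.
7 processes exceed 32 MB (half the capacity), and no two of those can share a memory block, so at least 7 memory blocks are needed.
So 7 is already optimal.

0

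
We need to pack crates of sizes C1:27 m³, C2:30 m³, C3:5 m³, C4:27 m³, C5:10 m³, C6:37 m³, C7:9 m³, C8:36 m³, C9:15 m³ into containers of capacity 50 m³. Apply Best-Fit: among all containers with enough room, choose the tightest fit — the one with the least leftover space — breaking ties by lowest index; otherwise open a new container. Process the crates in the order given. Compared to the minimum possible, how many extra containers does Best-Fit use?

Best-Fit: [27,15] [30,5,10] [27] [37,9] [36] → 5 containers.
5 crates exceed 25 m³ (half the capacity), and no two of those can share a container, so at least 5 containers are needed.
So 5 is already optimal.

0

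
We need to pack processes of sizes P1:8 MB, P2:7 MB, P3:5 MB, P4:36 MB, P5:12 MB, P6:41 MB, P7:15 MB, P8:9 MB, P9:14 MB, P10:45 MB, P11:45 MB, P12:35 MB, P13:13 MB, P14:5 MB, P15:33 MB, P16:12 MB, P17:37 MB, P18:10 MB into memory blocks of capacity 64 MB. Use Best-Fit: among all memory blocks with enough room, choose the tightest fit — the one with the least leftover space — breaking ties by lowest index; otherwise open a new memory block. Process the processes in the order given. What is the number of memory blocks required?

Put P1 (8 MB) in memory block 1; 56 MB remain.
Put P2 (7 MB) in memory block 1; 49 MB remain.
Put P3 (5 MB) in memory block 1; 44 MB remain.
Put P4 (36 MB) in memory block 1; 8 MB remain.
Put P5 (12 MB) in memory block 2; 52 MB remain.
Put P6 (41 MB) in memory block 2; 11 MB remain.
Put P7 (15 MB) in memory block 3; 49 MB remain.
Put P8 (9 MB) in memory block 2; 2 MB remain.
Put P9 (14 MB) in memory block 3; 35 MB remain.
Put P10 (45 MB) in memory block 4; 19 MB remain.
Put P11 (45 MB) in memory block 5; 19 MB remain.
Put P12 (35 MB) in memory block 3; 0 MB remain.
Put P13 (13 MB) in memory block 4; 6 MB remain.
Put P14 (5 MB) in memory block 4; 1 MB remain.
Put P15 (33 MB) in memory block 6; 31 MB remain.
Put P16 (12 MB) in memory block 5; 7 MB remain.
Put P17 (37 MB) in memory block 7; 27 MB remain.
Put P18 (10 MB) in memory block 7; 17 MB remain.

7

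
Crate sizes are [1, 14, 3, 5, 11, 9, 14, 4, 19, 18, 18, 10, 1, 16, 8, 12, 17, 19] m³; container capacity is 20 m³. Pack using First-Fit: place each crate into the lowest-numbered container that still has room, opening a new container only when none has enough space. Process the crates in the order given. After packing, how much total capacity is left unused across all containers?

1 m³ → container 1 (remaining 19 m³)
14 m³ → container 1 (remaining 5 m³)
3 m³ → container 1 (remaining 2 m³)
5 m³ → container 2 (remaining 15 m³)
11 m³ → container 2 (remaining 4 m³)
9 m³ → container 3 (remaining 11 m³)
14 m³ → container 4 (remaining 6 m³)
4 m³ → container 2 (remaining 0 m³)
19 m³ → container 5 (remaining 1 m³)
18 m³ → container 6 (remaining 2 m³)
18 m³ → container 7 (remaining 2 m³)
10 m³ → container 3 (remaining 1 m³)
1 m³ → container 1 (remaining 1 m³)
16 m³ → container 8 (remaining 4 m³)
8 m³ → container 9 (remaining 12 m³)
12 m³ → container 9 (remaining 0 m³)
17 m³ → container 10 (remaining 3 m³)
19 m³ → container 11 (remaining 1 m³)
11 containers × 20 m³ = 220 m³; used 199 m³; unused 21 m³.

21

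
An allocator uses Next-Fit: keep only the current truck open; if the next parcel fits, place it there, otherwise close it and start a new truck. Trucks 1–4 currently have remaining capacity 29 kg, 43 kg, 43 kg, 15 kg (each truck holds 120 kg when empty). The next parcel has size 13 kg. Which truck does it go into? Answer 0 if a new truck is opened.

4

Next-Fit only looks at truck 4, which has 15 kg free.
13 kg fits there.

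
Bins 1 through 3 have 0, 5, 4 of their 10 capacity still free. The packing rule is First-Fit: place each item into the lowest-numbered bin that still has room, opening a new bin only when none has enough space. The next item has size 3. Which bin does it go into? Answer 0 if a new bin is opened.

Bins with room: bin 2 (5), bin 3 (4).
The first with room is bin 2.

2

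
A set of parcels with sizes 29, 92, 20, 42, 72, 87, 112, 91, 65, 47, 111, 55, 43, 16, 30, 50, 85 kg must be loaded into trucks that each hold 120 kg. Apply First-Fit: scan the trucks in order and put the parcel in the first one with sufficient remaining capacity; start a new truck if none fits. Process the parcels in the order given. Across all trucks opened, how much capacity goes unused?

153

Put 29 kg in truck 1; 91 kg remain.
Put 92 kg in truck 2; 28 kg remain.
Put 20 kg in truck 1; 71 kg remain.
Put 42 kg in truck 1; 29 kg remain.
Put 72 kg in truck 3; 48 kg remain.
Put 87 kg in truck 4; 33 kg remain.
Put 112 kg in truck 5; 8 kg remain.
Put 91 kg in truck 6; 29 kg remain.
Put 65 kg in truck 7; 55 kg remain.
Put 47 kg in truck 3; 1 kg remain.
Put 111 kg in truck 8; 9 kg remain.
Put 55 kg in truck 7; 0 kg remain.
Put 43 kg in truck 9; 77 kg remain.
Put 16 kg in truck 1; 13 kg remain.
Put 30 kg in truck 4; 3 kg remain.
Put 50 kg in truck 9; 27 kg remain.
Put 85 kg in truck 10; 35 kg remain.
10 trucks × 120 kg = 1200 kg; used 1047 kg; unused 153 kg.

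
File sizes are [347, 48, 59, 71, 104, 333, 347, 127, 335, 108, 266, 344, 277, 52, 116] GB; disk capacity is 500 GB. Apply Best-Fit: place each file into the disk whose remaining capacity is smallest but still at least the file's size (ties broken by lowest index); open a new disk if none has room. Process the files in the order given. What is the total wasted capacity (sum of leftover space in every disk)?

disk 1: place 347 GB, 153 GB left
disk 1: place 48 GB, 105 GB left
disk 1: place 59 GB, 46 GB left
disk 2: place 71 GB, 429 GB left
disk 2: place 104 GB, 325 GB left
disk 3: place 333 GB, 167 GB left
disk 4: place 347 GB, 153 GB left
disk 4: place 127 GB, 26 GB left
disk 5: place 335 GB, 165 GB left
disk 5: place 108 GB, 57 GB left
disk 2: place 266 GB, 59 GB left
disk 6: place 344 GB, 156 GB left
disk 7: place 277 GB, 223 GB left
disk 5: place 52 GB, 5 GB left
disk 6: place 116 GB, 40 GB left
7 disks × 500 GB = 3500 GB; used 2934 GB; unused 566 GB.

566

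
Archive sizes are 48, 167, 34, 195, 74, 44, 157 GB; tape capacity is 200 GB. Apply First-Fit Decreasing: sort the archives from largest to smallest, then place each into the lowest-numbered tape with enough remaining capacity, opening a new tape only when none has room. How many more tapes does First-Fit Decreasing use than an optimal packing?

0

First-Fit Decreasing: [195] [167] [157,34] [74,48,44] → 4 tapes.
Total size 719 GB; any packing needs at least ⌈719/200⌉ = 4 tapes.
So 4 is already optimal.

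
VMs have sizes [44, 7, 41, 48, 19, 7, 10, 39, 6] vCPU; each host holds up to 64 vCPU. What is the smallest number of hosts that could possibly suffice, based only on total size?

4 hosts

Total size = 44 + 7 + 41 + 48 + 19 + 7 + 10 + 39 + 6 = 221 vCPU.
⌈221 / 64⌉ = 4.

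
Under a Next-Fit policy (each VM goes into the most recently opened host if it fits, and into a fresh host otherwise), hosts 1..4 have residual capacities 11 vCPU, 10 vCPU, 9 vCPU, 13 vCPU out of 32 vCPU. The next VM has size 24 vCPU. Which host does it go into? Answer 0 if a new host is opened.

0

Next-Fit only looks at host 4, which has 13 vCPU free.
24 vCPU does not fit, so a new host is opened.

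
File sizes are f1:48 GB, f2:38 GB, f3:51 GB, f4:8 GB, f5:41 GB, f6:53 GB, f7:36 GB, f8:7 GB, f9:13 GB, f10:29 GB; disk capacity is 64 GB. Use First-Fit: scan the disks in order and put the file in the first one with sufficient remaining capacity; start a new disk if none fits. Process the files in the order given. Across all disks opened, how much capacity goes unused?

Put f1 (48 GB) in disk 1; 16 GB remain.
Put f2 (38 GB) in disk 2; 26 GB remain.
Put f3 (51 GB) in disk 3; 13 GB remain.
Put f4 (8 GB) in disk 1; 8 GB remain.
Put f5 (41 GB) in disk 4; 23 GB remain.
Put f6 (53 GB) in disk 5; 11 GB remain.
Put f7 (36 GB) in disk 6; 28 GB remain.
Put f8 (7 GB) in disk 1; 1 GB remain.
Put f9 (13 GB) in disk 2; 13 GB remain.
Put f10 (29 GB) in disk 7; 35 GB remain.
7 disks × 64 GB = 448 GB; used 324 GB; unused 124 GB.

124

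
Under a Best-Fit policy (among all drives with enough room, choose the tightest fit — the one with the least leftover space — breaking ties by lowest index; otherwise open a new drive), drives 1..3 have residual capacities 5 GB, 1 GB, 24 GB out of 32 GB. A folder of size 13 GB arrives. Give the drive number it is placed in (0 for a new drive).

Drives with room: drive 3 (24 GB).
Tightest fit is drive 3 with 24 GB free.

3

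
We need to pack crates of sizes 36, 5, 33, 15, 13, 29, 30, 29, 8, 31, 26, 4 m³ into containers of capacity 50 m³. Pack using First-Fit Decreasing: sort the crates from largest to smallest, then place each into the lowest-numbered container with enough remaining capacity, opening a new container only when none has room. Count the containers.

Sorted descending: 36, 33, 31, 30, 29, 29, 26, 15, 13, 8, 5, 4.
Put 36 m³ in container 1; 14 m³ remain.
Put 33 m³ in container 2; 17 m³ remain.
Put 31 m³ in container 3; 19 m³ remain.
Put 30 m³ in container 4; 20 m³ remain.
Put 29 m³ in container 5; 21 m³ remain.
Put 29 m³ in container 6; 21 m³ remain.
Put 26 m³ in container 7; 24 m³ remain.
Put 15 m³ in container 2; 2 m³ remain.
Put 13 m³ in container 1; 1 m³ remain.
Put 8 m³ in container 3; 11 m³ remain.
Put 5 m³ in container 3; 6 m³ remain.
Put 4 m³ in container 3; 2 m³ remain.

7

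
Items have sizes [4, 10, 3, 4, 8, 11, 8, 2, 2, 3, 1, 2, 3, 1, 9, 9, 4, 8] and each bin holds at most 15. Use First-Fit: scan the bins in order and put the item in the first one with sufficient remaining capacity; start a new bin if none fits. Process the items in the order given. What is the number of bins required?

7 bins

Put 4 in bin 1; 11 remain.
Put 10 in bin 1; 1 remain.
Put 3 in bin 2; 12 remain.
Put 4 in bin 2; 8 remain.
Put 8 in bin 2; 0 remain.
Put 11 in bin 3; 4 remain.
Put 8 in bin 4; 7 remain.
Put 2 in bin 3; 2 remain.
Put 2 in bin 3; 0 remain.
Put 3 in bin 4; 4 remain.
Put 1 in bin 1; 0 remain.
Put 2 in bin 4; 2 remain.
Put 3 in bin 5; 12 remain.
Put 1 in bin 4; 1 remain.
Put 9 in bin 5; 3 remain.
Put 9 in bin 6; 6 remain.
Put 4 in bin 6; 2 remain.
Put 8 in bin 7; 7 remain.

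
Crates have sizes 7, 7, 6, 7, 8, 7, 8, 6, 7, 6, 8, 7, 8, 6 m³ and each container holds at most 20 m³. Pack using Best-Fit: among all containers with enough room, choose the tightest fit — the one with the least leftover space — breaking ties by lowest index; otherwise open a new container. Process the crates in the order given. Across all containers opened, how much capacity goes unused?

22

7 m³ → container 1 (remaining 13 m³)
7 m³ → container 1 (remaining 6 m³)
6 m³ → container 1 (remaining 0 m³)
7 m³ → container 2 (remaining 13 m³)
8 m³ → container 2 (remaining 5 m³)
7 m³ → container 3 (remaining 13 m³)
8 m³ → container 3 (remaining 5 m³)
6 m³ → container 4 (remaining 14 m³)
7 m³ → container 4 (remaining 7 m³)
6 m³ → container 4 (remaining 1 m³)
8 m³ → container 5 (remaining 12 m³)
7 m³ → container 5 (remaining 5 m³)
8 m³ → container 6 (remaining 12 m³)
6 m³ → container 6 (remaining 6 m³)
6 containers × 20 m³ = 120 m³; used 98 m³; unused 22 m³.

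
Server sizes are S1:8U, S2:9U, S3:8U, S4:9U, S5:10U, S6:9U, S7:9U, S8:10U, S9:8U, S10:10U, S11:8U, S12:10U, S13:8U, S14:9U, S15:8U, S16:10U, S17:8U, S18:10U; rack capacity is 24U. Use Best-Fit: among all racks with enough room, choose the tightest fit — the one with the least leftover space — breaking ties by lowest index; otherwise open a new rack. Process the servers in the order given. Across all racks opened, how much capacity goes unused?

55

rack 1: place S1 (8U), 16U left
rack 1: place S2 (9U), 7U left
rack 2: place S3 (8U), 16U left
rack 2: place S4 (9U), 7U left
rack 3: place S5 (10U), 14U left
rack 3: place S6 (9U), 5U left
rack 4: place S7 (9U), 15U left
rack 4: place S8 (10U), 5U left
rack 5: place S9 (8U), 16U left
rack 5: place S10 (10U), 6U left
rack 6: place S11 (8U), 16U left
rack 6: place S12 (10U), 6U left
rack 7: place S13 (8U), 16U left
rack 7: place S14 (9U), 7U left
rack 8: place S15 (8U), 16U left
rack 8: place S16 (10U), 6U left
rack 9: place S17 (8U), 16U left
rack 9: place S18 (10U), 6U left
9 racks × 24U = 216U; used 161U; unused 55U.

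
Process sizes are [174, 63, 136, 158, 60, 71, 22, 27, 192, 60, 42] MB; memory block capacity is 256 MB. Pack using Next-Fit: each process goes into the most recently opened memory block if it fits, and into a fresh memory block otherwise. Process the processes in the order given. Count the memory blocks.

memory block 1: place 174 MB, 82 MB left
memory block 1: place 63 MB, 19 MB left
memory block 2: place 136 MB, 120 MB left
memory block 3: place 158 MB, 98 MB left
memory block 3: place 60 MB, 38 MB left
memory block 4: place 71 MB, 185 MB left
memory block 4: place 22 MB, 163 MB left
memory block 4: place 27 MB, 136 MB left
memory block 5: place 192 MB, 64 MB left
memory block 5: place 60 MB, 4 MB left
memory block 6: place 42 MB, 214 MB left
Final memory blocks: [174,63] [136] [158,60] [71,22,27] [192,60] [42].

6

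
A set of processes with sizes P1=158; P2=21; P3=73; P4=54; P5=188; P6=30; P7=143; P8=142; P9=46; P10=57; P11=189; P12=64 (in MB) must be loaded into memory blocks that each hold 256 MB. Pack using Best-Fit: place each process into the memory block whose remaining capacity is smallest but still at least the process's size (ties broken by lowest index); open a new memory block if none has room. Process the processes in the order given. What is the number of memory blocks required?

5

memory block 1: place P1 (158 MB), 98 MB left
memory block 1: place P2 (21 MB), 77 MB left
memory block 1: place P3 (73 MB), 4 MB left
memory block 2: place P4 (54 MB), 202 MB left
memory block 2: place P5 (188 MB), 14 MB left
memory block 3: place P6 (30 MB), 226 MB left
memory block 3: place P7 (143 MB), 83 MB left
memory block 4: place P8 (142 MB), 114 MB left
memory block 3: place P9 (46 MB), 37 MB left
memory block 4: place P10 (57 MB), 57 MB left
memory block 5: place P11 (189 MB), 67 MB left
memory block 5: place P12 (64 MB), 3 MB left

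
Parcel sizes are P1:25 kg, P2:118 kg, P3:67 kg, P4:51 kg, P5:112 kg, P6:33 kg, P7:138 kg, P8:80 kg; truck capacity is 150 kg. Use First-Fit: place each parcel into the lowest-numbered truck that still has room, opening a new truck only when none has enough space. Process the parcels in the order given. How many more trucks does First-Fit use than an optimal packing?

0

First-Fit: [25,118] [67,51] [112,33] [138] [80] → 5 trucks.
Total size 624 kg; any packing needs at least ⌈624/150⌉ = 5 trucks.
So 5 is already optimal.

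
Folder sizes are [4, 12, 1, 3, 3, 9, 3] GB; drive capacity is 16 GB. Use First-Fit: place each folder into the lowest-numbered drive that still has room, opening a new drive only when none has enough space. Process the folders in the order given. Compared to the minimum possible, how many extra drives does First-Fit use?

First-Fit: [4,12] [1,3,3,9] [3] → 3 drives.
Total size 35 GB; any packing needs at least ⌈35/16⌉ = 3 drives.
So 3 is already optimal.

0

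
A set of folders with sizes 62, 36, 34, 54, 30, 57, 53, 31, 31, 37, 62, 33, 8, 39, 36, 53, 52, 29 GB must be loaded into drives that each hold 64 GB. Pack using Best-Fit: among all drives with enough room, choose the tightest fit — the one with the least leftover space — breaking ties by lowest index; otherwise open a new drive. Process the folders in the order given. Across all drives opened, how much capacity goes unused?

159

drive 1: place 62 GB, 2 GB left
drive 2: place 36 GB, 28 GB left
drive 3: place 34 GB, 30 GB left
drive 4: place 54 GB, 10 GB left
drive 3: place 30 GB, 0 GB left
drive 5: place 57 GB, 7 GB left
drive 6: place 53 GB, 11 GB left
drive 7: place 31 GB, 33 GB left
drive 7: place 31 GB, 2 GB left
drive 8: place 37 GB, 27 GB left
drive 9: place 62 GB, 2 GB left
drive 10: place 33 GB, 31 GB left
drive 4: place 8 GB, 2 GB left
drive 11: place 39 GB, 25 GB left
drive 12: place 36 GB, 28 GB left
drive 13: place 53 GB, 11 GB left
drive 14: place 52 GB, 12 GB left
drive 10: place 29 GB, 2 GB left
14 drives × 64 GB = 896 GB; used 737 GB; unused 159 GB.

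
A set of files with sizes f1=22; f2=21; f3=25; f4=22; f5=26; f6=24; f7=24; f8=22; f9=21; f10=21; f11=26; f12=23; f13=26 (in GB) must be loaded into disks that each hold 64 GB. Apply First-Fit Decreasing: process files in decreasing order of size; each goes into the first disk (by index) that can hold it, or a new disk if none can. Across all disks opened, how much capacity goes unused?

81

Sorted descending: 26, 26, 26, 25, 24, 24, 23, 22, 22, 22, 21, 21, 21.
26 GB → disk 1 (remaining 38 GB)
26 GB → disk 1 (remaining 12 GB)
26 GB → disk 2 (remaining 38 GB)
25 GB → disk 2 (remaining 13 GB)
24 GB → disk 3 (remaining 40 GB)
24 GB → disk 3 (remaining 16 GB)
23 GB → disk 4 (remaining 41 GB)
22 GB → disk 4 (remaining 19 GB)
22 GB → disk 5 (remaining 42 GB)
22 GB → disk 5 (remaining 20 GB)
21 GB → disk 6 (remaining 43 GB)
21 GB → disk 6 (remaining 22 GB)
21 GB → disk 6 (remaining 1 GB)
6 disks × 64 GB = 384 GB; used 303 GB; unused 81 GB.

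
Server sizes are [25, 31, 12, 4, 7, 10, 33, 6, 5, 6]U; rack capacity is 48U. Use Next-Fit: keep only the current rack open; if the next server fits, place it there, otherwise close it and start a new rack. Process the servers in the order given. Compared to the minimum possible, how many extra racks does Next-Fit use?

2

Next-Fit: [25] [31,12,4] [7,10] [33,6,5] [6] → 5 racks.
Total size 139U; any packing needs at least ⌈139/48⌉ = 3 racks.
An optimal packing achieves that bound: [33,12] [31,10,7] [25,6,6,5,4] → 3 racks.
Excess: 5 − 3 = 2.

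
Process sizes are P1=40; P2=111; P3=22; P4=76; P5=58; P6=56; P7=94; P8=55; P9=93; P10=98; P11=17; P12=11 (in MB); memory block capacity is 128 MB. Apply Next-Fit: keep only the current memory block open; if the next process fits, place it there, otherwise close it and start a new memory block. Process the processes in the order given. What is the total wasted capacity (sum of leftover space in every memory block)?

memory block 1: place P1 (40 MB), 88 MB left
memory block 2: place P2 (111 MB), 17 MB left
memory block 3: place P3 (22 MB), 106 MB left
memory block 3: place P4 (76 MB), 30 MB left
memory block 4: place P5 (58 MB), 70 MB left
memory block 4: place P6 (56 MB), 14 MB left
memory block 5: place P7 (94 MB), 34 MB left
memory block 6: place P8 (55 MB), 73 MB left
memory block 7: place P9 (93 MB), 35 MB left
memory block 8: place P10 (98 MB), 30 MB left
memory block 8: place P11 (17 MB), 13 MB left
memory block 8: place P12 (11 MB), 2 MB left
8 memory blocks × 128 MB = 1024 MB; used 731 MB; unused 293 MB.

293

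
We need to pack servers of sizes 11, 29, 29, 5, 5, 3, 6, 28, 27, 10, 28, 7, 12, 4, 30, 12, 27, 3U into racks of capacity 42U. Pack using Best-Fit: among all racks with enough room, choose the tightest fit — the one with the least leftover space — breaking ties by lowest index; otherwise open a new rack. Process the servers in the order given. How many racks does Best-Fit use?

7

Put 11U in rack 1; 31U remain.
Put 29U in rack 1; 2U remain.
Put 29U in rack 2; 13U remain.
Put 5U in rack 2; 8U remain.
Put 5U in rack 2; 3U remain.
Put 3U in rack 2; 0U remain.
Put 6U in rack 3; 36U remain.
Put 28U in rack 3; 8U remain.
Put 27U in rack 4; 15U remain.
Put 10U in rack 4; 5U remain.
Put 28U in rack 5; 14U remain.
Put 7U in rack 3; 1U remain.
Put 12U in rack 5; 2U remain.
Put 4U in rack 4; 1U remain.
Put 30U in rack 6; 12U remain.
Put 12U in rack 6; 0U remain.
Put 27U in rack 7; 15U remain.
Put 3U in rack 7; 12U remain.
Final racks: [11,29] [29,5,5,3] [6,28,7] [27,10,4] [28,12] [30,12] [27,3].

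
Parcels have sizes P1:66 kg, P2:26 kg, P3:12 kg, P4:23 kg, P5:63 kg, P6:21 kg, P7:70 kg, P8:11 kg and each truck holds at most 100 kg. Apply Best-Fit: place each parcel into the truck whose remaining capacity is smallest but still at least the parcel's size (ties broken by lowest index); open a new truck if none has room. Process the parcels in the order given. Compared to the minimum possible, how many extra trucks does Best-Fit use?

1

Best-Fit: [66,26] [12,23,63] [21,70] [11] → 4 trucks.
Total size 292 kg; any packing needs at least ⌈292/100⌉ = 3 trucks.
An optimal packing achieves that bound: [70,26] [66,23,11] [63,21,12] → 3 trucks.
Excess: 4 − 3 = 1.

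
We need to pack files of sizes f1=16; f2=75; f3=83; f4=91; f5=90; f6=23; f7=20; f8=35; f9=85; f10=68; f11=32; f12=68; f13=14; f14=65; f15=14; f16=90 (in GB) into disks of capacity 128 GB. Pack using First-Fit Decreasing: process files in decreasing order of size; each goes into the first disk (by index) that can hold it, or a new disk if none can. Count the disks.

9

Sorted descending: 91, 90, 90, 85, 83, 75, 68, 68, 65, 35, 32, 23, 20, 16, 14, 14.
disk 1: place 91 GB, 37 GB left
disk 2: place 90 GB, 38 GB left
disk 3: place 90 GB, 38 GB left
disk 4: place 85 GB, 43 GB left
disk 5: place 83 GB, 45 GB left
disk 6: place 75 GB, 53 GB left
disk 7: place 68 GB, 60 GB left
disk 8: place 68 GB, 60 GB left
disk 9: place 65 GB, 63 GB left
disk 1: place 35 GB, 2 GB left
disk 2: place 32 GB, 6 GB left
disk 3: place 23 GB, 15 GB left
disk 4: place 20 GB, 23 GB left
disk 4: place 16 GB, 7 GB left
disk 3: place 14 GB, 1 GB left
disk 5: place 14 GB, 31 GB left
Final disks: [91,35] [90,32] [90,23,14] [85,20,16] [83,14] [75] [68] [68] [65].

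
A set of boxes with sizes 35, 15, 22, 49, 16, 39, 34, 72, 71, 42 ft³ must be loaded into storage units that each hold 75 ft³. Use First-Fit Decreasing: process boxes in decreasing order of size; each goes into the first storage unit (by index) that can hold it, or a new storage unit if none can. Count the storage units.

Sorted descending: 72, 71, 49, 42, 39, 35, 34, 22, 16, 15.
72 ft³ → storage unit 1 (remaining 3 ft³)
71 ft³ → storage unit 2 (remaining 4 ft³)
49 ft³ → storage unit 3 (remaining 26 ft³)
42 ft³ → storage unit 4 (remaining 33 ft³)
39 ft³ → storage unit 5 (remaining 36 ft³)
35 ft³ → storage unit 5 (remaining 1 ft³)
34 ft³ → storage unit 6 (remaining 41 ft³)
22 ft³ → storage unit 3 (remaining 4 ft³)
16 ft³ → storage unit 4 (remaining 17 ft³)
15 ft³ → storage unit 4 (remaining 2 ft³)

6 storage units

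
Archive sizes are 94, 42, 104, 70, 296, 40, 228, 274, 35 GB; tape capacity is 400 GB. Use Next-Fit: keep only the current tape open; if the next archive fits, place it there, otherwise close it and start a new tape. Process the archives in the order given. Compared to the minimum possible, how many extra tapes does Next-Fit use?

Next-Fit: [94,42,104,70] [296,40] [228] [274,35] → 4 tapes.
Total size 1183 GB; any packing needs at least ⌈1183/400⌉ = 3 tapes.
An optimal packing achieves that bound: [296,104] [274,70,42] [228,94,40,35] → 3 tapes.
Excess: 4 − 3 = 1.

1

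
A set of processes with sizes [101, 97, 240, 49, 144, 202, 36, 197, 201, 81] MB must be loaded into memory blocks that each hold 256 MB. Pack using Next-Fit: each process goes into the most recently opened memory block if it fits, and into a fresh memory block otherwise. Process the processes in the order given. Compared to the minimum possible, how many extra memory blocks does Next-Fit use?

1

Next-Fit: [101,97] [240] [49,144] [202,36] [197] [201] [81] → 7 memory blocks.
Total size 1348 MB; any packing needs at least ⌈1348/256⌉ = 6 memory blocks.
An optimal packing achieves that bound: [240] [202,49] [201,36] [197] [144,101] [97,81] → 6 memory blocks.
Excess: 7 − 6 = 1.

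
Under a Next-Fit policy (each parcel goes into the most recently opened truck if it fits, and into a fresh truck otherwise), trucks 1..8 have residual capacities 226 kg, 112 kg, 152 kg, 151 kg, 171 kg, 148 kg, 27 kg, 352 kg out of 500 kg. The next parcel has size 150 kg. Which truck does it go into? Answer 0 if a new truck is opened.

8

Next-Fit only looks at truck 8, which has 352 kg free.
150 kg fits there.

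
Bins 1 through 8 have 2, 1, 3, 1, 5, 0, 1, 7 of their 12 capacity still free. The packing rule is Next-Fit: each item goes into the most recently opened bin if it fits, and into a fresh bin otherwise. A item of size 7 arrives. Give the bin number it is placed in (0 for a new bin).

Next-Fit only looks at bin 8, which has 7 free.
7 fits there.

8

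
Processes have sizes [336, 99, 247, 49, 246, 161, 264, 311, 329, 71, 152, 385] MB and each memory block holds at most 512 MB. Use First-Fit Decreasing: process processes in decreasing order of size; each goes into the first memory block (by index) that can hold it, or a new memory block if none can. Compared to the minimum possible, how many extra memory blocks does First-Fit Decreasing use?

0

First-Fit Decreasing: [385,99] [336,161] [329,152] [311,71,49] [264,247] [246] → 6 memory blocks.
Total size 2650 MB; any packing needs at least ⌈2650/512⌉ = 6 memory blocks.
So 6 is already optimal.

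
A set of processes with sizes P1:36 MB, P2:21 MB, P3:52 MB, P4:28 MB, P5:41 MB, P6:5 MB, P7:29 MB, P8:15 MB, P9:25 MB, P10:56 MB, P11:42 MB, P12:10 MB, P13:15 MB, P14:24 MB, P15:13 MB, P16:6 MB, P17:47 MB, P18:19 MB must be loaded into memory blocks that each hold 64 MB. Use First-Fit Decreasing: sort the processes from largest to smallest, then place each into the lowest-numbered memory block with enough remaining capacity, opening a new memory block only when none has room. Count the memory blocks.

8

Sorted descending: 56, 52, 47, 42, 41, 36, 29, 28, 25, 24, 21, 19, 15, 15, 13, 10, 6, 5.
56 MB → memory block 1 (remaining 8 MB)
52 MB → memory block 2 (remaining 12 MB)
47 MB → memory block 3 (remaining 17 MB)
42 MB → memory block 4 (remaining 22 MB)
41 MB → memory block 5 (remaining 23 MB)
36 MB → memory block 6 (remaining 28 MB)
29 MB → memory block 7 (remaining 35 MB)
28 MB → memory block 6 (remaining 0 MB)
25 MB → memory block 7 (remaining 10 MB)
24 MB → memory block 8 (remaining 40 MB)
21 MB → memory block 4 (remaining 1 MB)
19 MB → memory block 5 (remaining 4 MB)
15 MB → memory block 3 (remaining 2 MB)
15 MB → memory block 8 (remaining 25 MB)
13 MB → memory block 8 (remaining 12 MB)
10 MB → memory block 2 (remaining 2 MB)
6 MB → memory block 1 (remaining 2 MB)
5 MB → memory block 7 (remaining 5 MB)
Final memory blocks: [56,6] [52,10] [47,15] [42,21] [41,19] [36,28] [29,25,5] [24,15,13].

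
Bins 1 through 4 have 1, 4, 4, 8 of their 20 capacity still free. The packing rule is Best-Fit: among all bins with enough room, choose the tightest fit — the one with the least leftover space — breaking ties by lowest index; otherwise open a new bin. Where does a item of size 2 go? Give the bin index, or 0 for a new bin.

2

Bins with room: bin 2 (4), bin 3 (4), bin 4 (8).
Tightest fit is bin 2 with 4 free.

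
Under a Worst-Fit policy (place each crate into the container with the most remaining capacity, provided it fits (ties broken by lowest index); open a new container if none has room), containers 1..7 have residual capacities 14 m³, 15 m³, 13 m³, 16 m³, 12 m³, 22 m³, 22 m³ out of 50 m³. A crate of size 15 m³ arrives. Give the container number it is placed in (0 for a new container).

6

Containers with room: container 2 (15 m³), container 4 (16 m³), container 6 (22 m³), container 7 (22 m³).
Most room is container 6 with 22 m³ free.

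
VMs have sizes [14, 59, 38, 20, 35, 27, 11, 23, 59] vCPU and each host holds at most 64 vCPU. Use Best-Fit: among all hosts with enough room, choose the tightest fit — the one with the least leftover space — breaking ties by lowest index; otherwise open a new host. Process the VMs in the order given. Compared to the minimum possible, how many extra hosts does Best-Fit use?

Best-Fit: [14,38,11] [59] [20,35] [27,23] [59] → 5 hosts.
Total size 286 vCPU; any packing needs at least ⌈286/64⌉ = 5 hosts.
So 5 is already optimal.

0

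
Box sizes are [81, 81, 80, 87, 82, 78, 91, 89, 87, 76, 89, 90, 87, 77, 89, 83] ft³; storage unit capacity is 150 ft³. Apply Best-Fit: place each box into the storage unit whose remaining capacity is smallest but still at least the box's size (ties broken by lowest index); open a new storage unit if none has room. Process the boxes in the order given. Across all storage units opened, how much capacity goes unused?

1053

81 ft³ → storage unit 1 (remaining 69 ft³)
81 ft³ → storage unit 2 (remaining 69 ft³)
80 ft³ → storage unit 3 (remaining 70 ft³)
87 ft³ → storage unit 4 (remaining 63 ft³)
82 ft³ → storage unit 5 (remaining 68 ft³)
78 ft³ → storage unit 6 (remaining 72 ft³)
91 ft³ → storage unit 7 (remaining 59 ft³)
89 ft³ → storage unit 8 (remaining 61 ft³)
87 ft³ → storage unit 9 (remaining 63 ft³)
76 ft³ → storage unit 10 (remaining 74 ft³)
89 ft³ → storage unit 11 (remaining 61 ft³)
90 ft³ → storage unit 12 (remaining 60 ft³)
87 ft³ → storage unit 13 (remaining 63 ft³)
77 ft³ → storage unit 14 (remaining 73 ft³)
89 ft³ → storage unit 15 (remaining 61 ft³)
83 ft³ → storage unit 16 (remaining 67 ft³)
16 storage units × 150 ft³ = 2400 ft³; used 1347 ft³; unused 1053 ft³.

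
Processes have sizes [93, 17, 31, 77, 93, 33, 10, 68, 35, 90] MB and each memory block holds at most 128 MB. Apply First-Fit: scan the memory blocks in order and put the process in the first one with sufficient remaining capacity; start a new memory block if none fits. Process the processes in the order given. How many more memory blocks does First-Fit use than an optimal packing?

0

First-Fit: [93,17,10] [31,77] [93,33] [68,35] [90] → 5 memory blocks.
Total size 547 MB; any packing needs at least ⌈547/128⌉ = 5 memory blocks.
So 5 is already optimal.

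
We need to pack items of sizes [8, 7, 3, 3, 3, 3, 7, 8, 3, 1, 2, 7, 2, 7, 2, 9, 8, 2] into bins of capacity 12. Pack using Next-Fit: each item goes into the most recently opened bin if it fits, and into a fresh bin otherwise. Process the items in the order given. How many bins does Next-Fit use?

Put 8 in bin 1; 4 remain.
Put 7 in bin 2; 5 remain.
Put 3 in bin 2; 2 remain.
Put 3 in bin 3; 9 remain.
Put 3 in bin 3; 6 remain.
Put 3 in bin 3; 3 remain.
Put 7 in bin 4; 5 remain.
Put 8 in bin 5; 4 remain.
Put 3 in bin 5; 1 remain.
Put 1 in bin 5; 0 remain.
Put 2 in bin 6; 10 remain.
Put 7 in bin 6; 3 remain.
Put 2 in bin 6; 1 remain.
Put 7 in bin 7; 5 remain.
Put 2 in bin 7; 3 remain.
Put 9 in bin 8; 3 remain.
Put 8 in bin 9; 4 remain.
Put 2 in bin 9; 2 remain.
Final bins: [8] [7,3] [3,3,3] [7] [8,3,1] [2,7,2] [7,2] [9] [8,2].

9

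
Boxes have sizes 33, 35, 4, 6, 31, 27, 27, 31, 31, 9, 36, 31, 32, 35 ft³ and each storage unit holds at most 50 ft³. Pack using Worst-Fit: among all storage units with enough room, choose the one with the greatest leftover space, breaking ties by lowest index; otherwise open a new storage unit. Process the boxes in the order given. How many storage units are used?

11

storage unit 1: place 33 ft³, 17 ft³ left
storage unit 2: place 35 ft³, 15 ft³ left
storage unit 1: place 4 ft³, 13 ft³ left
storage unit 2: place 6 ft³, 9 ft³ left
storage unit 3: place 31 ft³, 19 ft³ left
storage unit 4: place 27 ft³, 23 ft³ left
storage unit 5: place 27 ft³, 23 ft³ left
storage unit 6: place 31 ft³, 19 ft³ left
storage unit 7: place 31 ft³, 19 ft³ left
storage unit 4: place 9 ft³, 14 ft³ left
storage unit 8: place 36 ft³, 14 ft³ left
storage unit 9: place 31 ft³, 19 ft³ left
storage unit 10: place 32 ft³, 18 ft³ left
storage unit 11: place 35 ft³, 15 ft³ left
Final storage units: [33,4] [35,6] [31] [27,9] [27] [31] [31] [36] [31] [32] [35].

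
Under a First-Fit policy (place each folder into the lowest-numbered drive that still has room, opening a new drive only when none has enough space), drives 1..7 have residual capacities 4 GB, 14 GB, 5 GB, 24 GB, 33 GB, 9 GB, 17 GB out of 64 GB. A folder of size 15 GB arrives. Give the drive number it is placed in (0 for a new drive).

Drives with room: drive 4 (24 GB), drive 5 (33 GB), drive 7 (17 GB).
The first with room is drive 4.

4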